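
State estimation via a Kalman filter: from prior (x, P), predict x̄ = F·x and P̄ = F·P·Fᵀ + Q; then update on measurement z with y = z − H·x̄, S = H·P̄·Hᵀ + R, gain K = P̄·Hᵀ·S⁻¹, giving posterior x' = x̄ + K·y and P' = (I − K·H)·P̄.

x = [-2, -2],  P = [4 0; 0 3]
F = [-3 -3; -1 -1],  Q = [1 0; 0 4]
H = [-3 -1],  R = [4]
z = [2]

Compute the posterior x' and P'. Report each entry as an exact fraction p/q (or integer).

x' = [-114/239, -80/239]
P' = [173/239 -235/239; -235/239 2411/717]

x̄ = F·x = [12, 4]
P̄ = F·P·Fᵀ + Q = [64 21; 21 11]
y = z − H·x̄ = [42]
S = H·P̄·Hᵀ + R = [717]
K = P̄·Hᵀ·S⁻¹ = [-71/239; -74/717]
x' = x̄ + K·y = [-114/239, -80/239]
P' = (I − K·H)·P̄ = [173/239 -235/239; -235/239 2411/717]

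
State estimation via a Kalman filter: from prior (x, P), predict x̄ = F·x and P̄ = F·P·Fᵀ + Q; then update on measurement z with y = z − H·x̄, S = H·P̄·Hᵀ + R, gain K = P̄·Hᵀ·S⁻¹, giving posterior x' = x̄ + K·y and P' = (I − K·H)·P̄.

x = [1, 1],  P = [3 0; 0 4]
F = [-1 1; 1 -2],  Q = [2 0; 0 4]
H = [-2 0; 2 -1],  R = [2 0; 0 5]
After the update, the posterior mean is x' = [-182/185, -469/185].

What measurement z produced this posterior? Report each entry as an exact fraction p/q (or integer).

x̄ = F·x = [0, -1]
P̄ = F·P·Fᵀ + Q = [9 -11; -11 23]
S = H·P̄·Hᵀ + R = [38 -58; -58 108]
K = P̄·Hᵀ·S⁻¹ = [-131/370 29/370; -117/370 -217/370]
x' − x̄ = [-182/185, -284/185] = K·y
y = (KᵀK)⁻¹·Kᵀ·(x' − x̄) = [3, 1]
z = y + H·x̄ = [3, 1] + [0, 1] = [3, 2]

z = [3, 2]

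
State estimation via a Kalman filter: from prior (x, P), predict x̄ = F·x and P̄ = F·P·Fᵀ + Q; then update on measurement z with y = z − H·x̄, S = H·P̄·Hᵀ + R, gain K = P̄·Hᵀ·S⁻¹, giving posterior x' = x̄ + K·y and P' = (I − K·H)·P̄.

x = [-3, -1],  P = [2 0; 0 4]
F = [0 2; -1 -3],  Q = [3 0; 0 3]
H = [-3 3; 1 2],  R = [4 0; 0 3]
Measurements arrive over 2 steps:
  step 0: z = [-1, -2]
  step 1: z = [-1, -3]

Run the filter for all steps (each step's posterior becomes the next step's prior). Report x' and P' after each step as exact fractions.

step 0: x' = [-133/939, -502/939], P' = [8957/19719 3569/19719; 3569/19719 6785/19719]
step 1: x' = [-11526971/18394647, -17222276/18394647], P' = [8127371/18394647 3247247/18394647; 3247247/18394647 6212783/18394647]

step 0: x̄ = F·x = [-2, 6]
step 0: P̄ = F·P·Fᵀ + Q = [19 -24; -24 41]
step 0: y = z − H·x̄ = [-25, -12]
step 0: S = H·P̄·Hᵀ + R = [976 261; 261 90]
step 0: K = P̄·Hᵀ·S⁻¹ = [-449/2191 5365/19719; 268/2191 5713/19719]
step 0: x' = x̄ + K·y = [-133/939, -502/939]
step 0: P' = (I − K·H)·P̄ = [8957/19719 3569/19719; 3569/19719 6785/19719]
step 1: x̄ = F·x = [-1004/939, 1639/939]
step 1: P̄ = F·P·Fᵀ + Q = [86297/19719 -47848/19719; -47848/19719 150593/19719]
step 1: y = z − H·x̄ = [-2956/313, -1697/313]
step 1: S = H·P̄·Hᵀ + R = [341350/2191 87579/2191; 87579/2191 61826/2191]
step 1: K = P̄·Hᵀ·S⁻¹ = [-1220031/6131549 4873955/18394647; 741384/6131549 5224271/18394647]
step 1: x' = x̄ + K·y = [-11526971/18394647, -17222276/18394647]
step 1: P' = (I − K·H)·P̄ = [8127371/18394647 3247247/18394647; 3247247/18394647 6212783/18394647]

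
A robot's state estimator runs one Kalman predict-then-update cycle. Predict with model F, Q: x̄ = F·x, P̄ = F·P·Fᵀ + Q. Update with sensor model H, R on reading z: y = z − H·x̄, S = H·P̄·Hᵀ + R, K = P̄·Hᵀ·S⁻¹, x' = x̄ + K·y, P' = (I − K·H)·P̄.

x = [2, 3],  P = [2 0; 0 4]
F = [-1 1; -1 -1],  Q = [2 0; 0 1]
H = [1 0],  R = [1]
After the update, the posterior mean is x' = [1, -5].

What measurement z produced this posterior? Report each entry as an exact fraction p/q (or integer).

z = [1]

x̄ = F·x = [1, -5]
P̄ = F·P·Fᵀ + Q = [8 -2; -2 7]
S = H·P̄·Hᵀ + R = [9]
K = P̄·Hᵀ·S⁻¹ = [8/9; -2/9]
x' − x̄ = [0, 0] = K·y
y = (KᵀK)⁻¹·Kᵀ·(x' − x̄) = [0]
z = y + H·x̄ = [0] + [1] = [1]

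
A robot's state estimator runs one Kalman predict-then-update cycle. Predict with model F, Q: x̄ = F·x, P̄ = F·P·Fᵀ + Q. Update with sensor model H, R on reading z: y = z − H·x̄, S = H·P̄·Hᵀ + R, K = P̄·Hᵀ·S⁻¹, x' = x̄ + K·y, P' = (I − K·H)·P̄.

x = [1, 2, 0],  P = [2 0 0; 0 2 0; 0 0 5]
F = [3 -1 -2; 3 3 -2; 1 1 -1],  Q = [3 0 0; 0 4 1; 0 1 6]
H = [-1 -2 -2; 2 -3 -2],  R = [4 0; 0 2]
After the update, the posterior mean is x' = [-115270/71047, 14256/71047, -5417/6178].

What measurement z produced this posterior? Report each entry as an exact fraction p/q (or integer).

x̄ = F·x = [1, 9, 3]
P̄ = F·P·Fᵀ + Q = [43 32 14; 32 60 23; 14 23 15]
S = H·P̄·Hᵀ + R = [715 504; 504 554]
K = P̄·Hᵀ·S⁻¹ = [-27819/71047 20435/71047; -14022/71047 -8019/71047; -306/3089 -235/6178]
x' − x̄ = [-186317/71047, -625167/71047, -23951/6178] = K·y
y = (KᵀK)⁻¹·Kᵀ·(x' − x̄) = [28, 29]
z = y + H·x̄ = [28, 29] + [-25, -31] = [3, -2]

z = [3, -2]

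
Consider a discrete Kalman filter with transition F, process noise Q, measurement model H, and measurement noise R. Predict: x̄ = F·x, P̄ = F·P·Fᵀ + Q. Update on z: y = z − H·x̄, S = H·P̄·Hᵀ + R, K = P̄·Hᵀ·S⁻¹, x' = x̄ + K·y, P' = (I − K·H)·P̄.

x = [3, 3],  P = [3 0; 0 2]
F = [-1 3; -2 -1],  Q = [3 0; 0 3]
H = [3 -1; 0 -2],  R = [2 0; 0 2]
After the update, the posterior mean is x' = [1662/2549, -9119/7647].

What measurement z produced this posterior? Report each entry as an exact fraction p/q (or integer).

x̄ = F·x = [6, -9]
P̄ = F·P·Fᵀ + Q = [24 0; 0 17]
S = H·P̄·Hᵀ + R = [235 34; 34 70]
K = P̄·Hᵀ·S⁻¹ = [840/2549 -408/2549; -17/7647 -3706/7647]
x' − x̄ = [-13632/2549, 59704/7647] = K·y
y = (KᵀK)⁻¹·Kᵀ·(x' − x̄) = [-24, -16]
z = y + H·x̄ = [-24, -16] + [27, 18] = [3, 2]

z = [3, 2]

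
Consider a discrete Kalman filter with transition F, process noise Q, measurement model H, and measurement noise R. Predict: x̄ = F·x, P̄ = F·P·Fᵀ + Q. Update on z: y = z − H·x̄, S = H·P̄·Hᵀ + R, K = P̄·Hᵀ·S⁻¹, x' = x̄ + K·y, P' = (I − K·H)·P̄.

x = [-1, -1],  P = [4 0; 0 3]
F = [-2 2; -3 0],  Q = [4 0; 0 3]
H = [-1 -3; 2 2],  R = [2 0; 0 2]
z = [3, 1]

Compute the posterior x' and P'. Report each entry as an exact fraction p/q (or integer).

x' = [10288/6381, -2905/2127]
P' = [8800/6381 -1552/2127; -1552/2127 382/709]

x̄ = F·x = [0, 3]
P̄ = F·P·Fᵀ + Q = [32 24; 24 39]
y = z − H·x̄ = [12, -5]
S = H·P̄·Hᵀ + R = [529 -490; -490 478]
K = P̄·Hᵀ·S⁻¹ = [2584/6381 4144/6381; -943/2127 -406/2127]
x' = x̄ + K·y = [10288/6381, -2905/2127]
P' = (I − K·H)·P̄ = [8800/6381 -1552/2127; -1552/2127 382/709]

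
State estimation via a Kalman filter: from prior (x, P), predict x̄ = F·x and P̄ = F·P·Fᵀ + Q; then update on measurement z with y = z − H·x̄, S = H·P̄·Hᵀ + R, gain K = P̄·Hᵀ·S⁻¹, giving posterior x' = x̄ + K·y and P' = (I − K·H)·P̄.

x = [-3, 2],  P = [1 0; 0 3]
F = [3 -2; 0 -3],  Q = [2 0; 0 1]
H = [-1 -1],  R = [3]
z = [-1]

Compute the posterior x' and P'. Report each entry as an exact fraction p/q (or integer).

x' = [-35/9, 38/9]
P' = [389/90 -133/45; -133/45 202/45]

x̄ = F·x = [-13, -6]
P̄ = F·P·Fᵀ + Q = [23 18; 18 28]
y = z − H·x̄ = [-20]
S = H·P̄·Hᵀ + R = [90]
K = P̄·Hᵀ·S⁻¹ = [-41/90; -23/45]
x' = x̄ + K·y = [-35/9, 38/9]
P' = (I − K·H)·P̄ = [389/90 -133/45; -133/45 202/45]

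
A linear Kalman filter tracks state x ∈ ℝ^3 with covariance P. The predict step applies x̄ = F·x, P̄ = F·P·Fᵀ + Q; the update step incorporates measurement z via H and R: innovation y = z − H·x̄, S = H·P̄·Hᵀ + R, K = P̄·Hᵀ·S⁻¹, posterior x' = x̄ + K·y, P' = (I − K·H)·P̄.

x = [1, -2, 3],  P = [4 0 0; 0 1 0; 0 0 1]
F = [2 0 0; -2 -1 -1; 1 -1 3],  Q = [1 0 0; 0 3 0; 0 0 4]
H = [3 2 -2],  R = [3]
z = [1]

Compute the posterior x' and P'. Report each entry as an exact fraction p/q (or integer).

x' = [283/104, 19/52, 56/13]
P' = [1759/104 -853/52 116/13; -853/52 497/26 -74/13; 116/13 -74/13 106/13]

x̄ = F·x = [2, -3, 12]
P̄ = F·P·Fᵀ + Q = [17 -16 8; -16 21 -10; 8 -10 18]
y = z − H·x̄ = [25]
S = H·P̄·Hᵀ + R = [104]
K = P̄·Hᵀ·S⁻¹ = [3/104; 7/52; -4/13]
x' = x̄ + K·y = [283/104, 19/52, 56/13]
P' = (I − K·H)·P̄ = [1759/104 -853/52 116/13; -853/52 497/26 -74/13; 116/13 -74/13 106/13]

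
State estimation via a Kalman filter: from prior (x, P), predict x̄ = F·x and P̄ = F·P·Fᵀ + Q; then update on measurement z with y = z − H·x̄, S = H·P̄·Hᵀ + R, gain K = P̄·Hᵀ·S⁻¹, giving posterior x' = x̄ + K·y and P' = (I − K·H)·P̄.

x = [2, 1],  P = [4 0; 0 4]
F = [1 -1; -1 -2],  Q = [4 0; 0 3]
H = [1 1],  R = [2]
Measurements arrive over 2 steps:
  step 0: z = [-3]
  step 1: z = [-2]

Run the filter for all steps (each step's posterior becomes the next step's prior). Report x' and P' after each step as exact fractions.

step 0: x' = [1, -4], P' = [284/45 -28/5; -28/5 34/5]
step 1: x' = [-1129/351, 21/13], P' = [1450/351 -346/117; -346/117 436/117]

step 0: x̄ = F·x = [1, -4]
step 0: P̄ = F·P·Fᵀ + Q = [12 4; 4 23]
step 0: y = z − H·x̄ = [0]
step 0: S = H·P̄·Hᵀ + R = [45]
step 0: K = P̄·Hᵀ·S⁻¹ = [16/45; 3/5]
step 0: x' = x̄ + K·y = [1, -4]
step 0: P' = (I − K·H)·P̄ = [284/45 -28/5; -28/5 34/5]
step 1: x̄ = F·x = [5, 7]
step 1: P̄ = F·P·Fᵀ + Q = [1274/45 116/9; 116/9 127/9]
step 1: y = z − H·x̄ = [-14]
step 1: S = H·P̄·Hᵀ + R = [351/5]
step 1: K = P̄·Hᵀ·S⁻¹ = [206/351; 5/13]
step 1: x' = x̄ + K·y = [-1129/351, 21/13]
step 1: P' = (I − K·H)·P̄ = [1450/351 -346/117; -346/117 436/117]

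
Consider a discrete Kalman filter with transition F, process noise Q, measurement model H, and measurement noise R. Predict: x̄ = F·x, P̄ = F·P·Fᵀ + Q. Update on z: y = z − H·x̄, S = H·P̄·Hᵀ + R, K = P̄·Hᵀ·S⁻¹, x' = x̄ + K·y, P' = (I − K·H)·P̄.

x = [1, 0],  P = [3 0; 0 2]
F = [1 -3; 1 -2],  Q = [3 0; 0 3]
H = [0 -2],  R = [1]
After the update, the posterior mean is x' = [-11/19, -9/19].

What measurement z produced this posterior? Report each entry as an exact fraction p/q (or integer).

z = [1]

x̄ = F·x = [1, 1]
P̄ = F·P·Fᵀ + Q = [24 15; 15 14]
S = H·P̄·Hᵀ + R = [57]
K = P̄·Hᵀ·S⁻¹ = [-10/19; -28/57]
x' − x̄ = [-30/19, -28/19] = K·y
y = (KᵀK)⁻¹·Kᵀ·(x' − x̄) = [3]
z = y + H·x̄ = [3] + [-2] = [1]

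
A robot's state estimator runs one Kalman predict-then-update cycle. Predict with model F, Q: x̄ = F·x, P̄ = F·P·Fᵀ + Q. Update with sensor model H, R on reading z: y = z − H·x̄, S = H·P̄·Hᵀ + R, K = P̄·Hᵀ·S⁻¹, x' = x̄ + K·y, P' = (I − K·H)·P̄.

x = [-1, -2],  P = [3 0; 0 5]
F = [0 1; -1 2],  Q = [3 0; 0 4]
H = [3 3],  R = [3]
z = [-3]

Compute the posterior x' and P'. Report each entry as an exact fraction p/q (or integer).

x̄ = F·x = [-2, -3]
P̄ = F·P·Fᵀ + Q = [8 10; 10 27]
y = z − H·x̄ = [12]
S = H·P̄·Hᵀ + R = [498]
K = P̄·Hᵀ·S⁻¹ = [9/83; 37/166]
x' = x̄ + K·y = [-58/83, -27/83]
P' = (I − K·H)·P̄ = [178/83 -169/83; -169/83 375/166]

x' = [-58/83, -27/83]
P' = [178/83 -169/83; -169/83 375/166]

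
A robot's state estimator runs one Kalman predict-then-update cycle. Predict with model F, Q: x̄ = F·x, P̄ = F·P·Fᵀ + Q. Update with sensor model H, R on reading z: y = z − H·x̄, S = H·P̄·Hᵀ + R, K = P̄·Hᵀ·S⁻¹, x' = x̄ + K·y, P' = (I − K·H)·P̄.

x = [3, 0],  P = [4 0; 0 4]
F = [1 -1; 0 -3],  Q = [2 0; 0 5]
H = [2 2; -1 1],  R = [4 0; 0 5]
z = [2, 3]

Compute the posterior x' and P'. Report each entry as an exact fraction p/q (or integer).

x̄ = F·x = [3, 0]
P̄ = F·P·Fᵀ + Q = [10 12; 12 41]
y = z − H·x̄ = [-4, 6]
S = H·P̄·Hᵀ + R = [304 62; 62 32]
K = P̄·Hᵀ·S⁻¹ = [321/1471 -530/1471; 797/2942 561/1471]
x' = x̄ + K·y = [-51/1471, 1772/1471]
P' = (I − K·H)·P̄ = [1646/1471 -1004/1471; -1004/1471 1801/1471]

x' = [-51/1471, 1772/1471]
P' = [1646/1471 -1004/1471; -1004/1471 1801/1471]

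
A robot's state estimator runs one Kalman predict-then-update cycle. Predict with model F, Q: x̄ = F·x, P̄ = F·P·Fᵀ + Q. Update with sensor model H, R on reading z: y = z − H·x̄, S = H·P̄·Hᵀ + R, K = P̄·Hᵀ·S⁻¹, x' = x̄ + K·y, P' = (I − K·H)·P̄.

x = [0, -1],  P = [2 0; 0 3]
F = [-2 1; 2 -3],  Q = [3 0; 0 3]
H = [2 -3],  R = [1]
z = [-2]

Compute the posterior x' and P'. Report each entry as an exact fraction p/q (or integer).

x' = [12/67, 53/67]
P' = [2201/603 1441/603; 1441/603 1010/603]

x̄ = F·x = [-1, 3]
P̄ = F·P·Fᵀ + Q = [14 -17; -17 38]
y = z − H·x̄ = [9]
S = H·P̄·Hᵀ + R = [603]
K = P̄·Hᵀ·S⁻¹ = [79/603; -148/603]
x' = x̄ + K·y = [12/67, 53/67]
P' = (I − K·H)·P̄ = [2201/603 1441/603; 1441/603 1010/603]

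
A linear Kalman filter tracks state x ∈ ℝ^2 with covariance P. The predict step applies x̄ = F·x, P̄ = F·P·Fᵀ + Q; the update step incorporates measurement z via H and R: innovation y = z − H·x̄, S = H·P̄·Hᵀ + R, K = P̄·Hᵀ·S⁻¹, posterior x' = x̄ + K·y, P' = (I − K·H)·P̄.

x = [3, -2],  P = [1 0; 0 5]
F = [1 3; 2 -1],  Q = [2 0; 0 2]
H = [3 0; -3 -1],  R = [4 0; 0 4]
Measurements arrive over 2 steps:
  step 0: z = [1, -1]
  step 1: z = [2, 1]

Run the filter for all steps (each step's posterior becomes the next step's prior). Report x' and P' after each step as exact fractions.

step 0: x' = [-157/585, 2168/585], P' = [2204/6435 -4516/6435; -4516/6435 26024/6435]
step 1: x' = [2290366/5384759, -5166283/5384759], P' = [1720428/5384759 -2879932/5384759; -2879932/5384759 15232832/5384759]

step 0: x̄ = F·x = [-3, 8]
step 0: P̄ = F·P·Fᵀ + Q = [48 -13; -13 11]
step 0: y = z − H·x̄ = [10, -2]
step 0: S = H·P̄·Hᵀ + R = [436 -393; -393 369]
step 0: K = P̄·Hᵀ·S⁻¹ = [551/2145 -524/6435; -1129/2145 -3119/6435]
step 0: x' = x̄ + K·y = [-157/585, 2168/585]
step 0: P' = (I − K·H)·P̄ = [2204/6435 -4516/6435; -4516/6435 26024/6435]
step 1: x̄ = F·x = [6347/585, -2482/585]
step 1: P̄ = F·P·Fᵀ + Q = [222194/6435 -96244/6435; -96244/6435 65774/6435]
step 1: y = z − H·x̄ = [-5957/195, 17144/585]
step 1: S = H·P̄·Hᵀ + R = [225054/715 -570338/2145; -570338/2145 1513796/6435]
step 1: K = P̄·Hᵀ·S⁻¹ = [1290321/5384759 -570338/5384759; -2159949/5384759 -1648259/5384759]
step 1: x' = x̄ + K·y = [2290366/5384759, -5166283/5384759]
step 1: P' = (I − K·H)·P̄ = [1720428/5384759 -2879932/5384759; -2879932/5384759 15232832/5384759]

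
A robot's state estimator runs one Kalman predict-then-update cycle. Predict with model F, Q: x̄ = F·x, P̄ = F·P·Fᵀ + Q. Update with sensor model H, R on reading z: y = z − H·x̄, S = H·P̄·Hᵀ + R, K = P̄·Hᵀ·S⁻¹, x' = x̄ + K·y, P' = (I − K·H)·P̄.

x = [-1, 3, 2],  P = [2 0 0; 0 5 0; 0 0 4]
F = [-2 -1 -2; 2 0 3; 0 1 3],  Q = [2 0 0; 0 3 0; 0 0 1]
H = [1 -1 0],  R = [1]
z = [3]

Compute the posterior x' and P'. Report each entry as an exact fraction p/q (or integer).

x' = [41/143, -376/143, 39/11]
P' = [464/143 401/143 -4/11; 401/143 480/143 1/11; -4/11 1/11 137/11]

x̄ = F·x = [-5, 4, 9]
P̄ = F·P·Fᵀ + Q = [31 -32 -29; -32 47 36; -29 36 42]
y = z − H·x̄ = [12]
S = H·P̄·Hᵀ + R = [143]
K = P̄·Hᵀ·S⁻¹ = [63/143; -79/143; -5/11]
x' = x̄ + K·y = [41/143, -376/143, 39/11]
P' = (I − K·H)·P̄ = [464/143 401/143 -4/11; 401/143 480/143 1/11; -4/11 1/11 137/11]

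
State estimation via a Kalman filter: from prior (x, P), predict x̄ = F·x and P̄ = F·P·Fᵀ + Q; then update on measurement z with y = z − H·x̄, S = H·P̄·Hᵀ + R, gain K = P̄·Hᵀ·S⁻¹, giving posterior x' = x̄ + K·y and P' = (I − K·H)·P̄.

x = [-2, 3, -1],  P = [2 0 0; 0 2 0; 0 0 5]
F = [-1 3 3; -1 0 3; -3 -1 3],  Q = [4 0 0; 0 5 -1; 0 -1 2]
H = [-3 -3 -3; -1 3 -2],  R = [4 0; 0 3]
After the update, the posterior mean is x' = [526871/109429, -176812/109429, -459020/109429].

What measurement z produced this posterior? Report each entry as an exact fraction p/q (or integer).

x̄ = F·x = [8, -1, 0]
P̄ = F·P·Fᵀ + Q = [69 47 45; 47 52 50; 45 50 67]
S = H·P̄·Hᵀ + R = [4252 114; 114 106]
K = P̄·Hᵀ·S⁻¹ = [-24573/218858 -10737/218858; -12102/109429 44613/218858; -24105/218858 -16976/109429]
x' − x̄ = [-348561/109429, -67383/109429, -459020/109429] = K·y
y = (KᵀK)⁻¹·Kᵀ·(x' − x̄) = [24, 10]
z = y + H·x̄ = [24, 10] + [-21, -11] = [3, -1]

z = [3, -1]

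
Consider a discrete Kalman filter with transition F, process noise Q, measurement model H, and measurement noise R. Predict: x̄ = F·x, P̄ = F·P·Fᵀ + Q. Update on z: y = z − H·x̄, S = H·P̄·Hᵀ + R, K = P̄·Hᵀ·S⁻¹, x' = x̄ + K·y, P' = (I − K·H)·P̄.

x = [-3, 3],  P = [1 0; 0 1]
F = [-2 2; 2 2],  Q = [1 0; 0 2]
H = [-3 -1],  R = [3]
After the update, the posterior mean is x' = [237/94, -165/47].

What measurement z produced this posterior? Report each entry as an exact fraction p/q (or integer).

z = [-3]

x̄ = F·x = [12, 0]
P̄ = F·P·Fᵀ + Q = [9 0; 0 10]
S = H·P̄·Hᵀ + R = [94]
K = P̄·Hᵀ·S⁻¹ = [-27/94; -5/47]
x' − x̄ = [-891/94, -165/47] = K·y
y = (KᵀK)⁻¹·Kᵀ·(x' − x̄) = [33]
z = y + H·x̄ = [33] + [-36] = [-3]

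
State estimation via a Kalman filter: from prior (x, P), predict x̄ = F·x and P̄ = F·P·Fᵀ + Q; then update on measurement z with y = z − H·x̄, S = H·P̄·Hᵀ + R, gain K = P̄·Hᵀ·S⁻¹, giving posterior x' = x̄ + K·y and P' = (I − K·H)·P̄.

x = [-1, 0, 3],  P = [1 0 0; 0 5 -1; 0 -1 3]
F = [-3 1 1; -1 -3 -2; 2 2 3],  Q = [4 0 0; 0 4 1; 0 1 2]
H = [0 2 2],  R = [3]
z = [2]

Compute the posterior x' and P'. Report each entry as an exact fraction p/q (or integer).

x' = [494/79, -451/79, 533/79]
P' = [1401/79 -747/79 732/79; -747/79 3166/79 -3124/79; 732/79 -3124/79 3139/79]

x̄ = F·x = [6, -5, 7]
P̄ = F·P·Fᵀ + Q = [19 -13 8; -13 50 -36; 8 -36 41]
y = z − H·x̄ = [-2]
S = H·P̄·Hᵀ + R = [79]
K = P̄·Hᵀ·S⁻¹ = [-10/79; 28/79; 10/79]
x' = x̄ + K·y = [494/79, -451/79, 533/79]
P' = (I − K·H)·P̄ = [1401/79 -747/79 732/79; -747/79 3166/79 -3124/79; 732/79 -3124/79 3139/79]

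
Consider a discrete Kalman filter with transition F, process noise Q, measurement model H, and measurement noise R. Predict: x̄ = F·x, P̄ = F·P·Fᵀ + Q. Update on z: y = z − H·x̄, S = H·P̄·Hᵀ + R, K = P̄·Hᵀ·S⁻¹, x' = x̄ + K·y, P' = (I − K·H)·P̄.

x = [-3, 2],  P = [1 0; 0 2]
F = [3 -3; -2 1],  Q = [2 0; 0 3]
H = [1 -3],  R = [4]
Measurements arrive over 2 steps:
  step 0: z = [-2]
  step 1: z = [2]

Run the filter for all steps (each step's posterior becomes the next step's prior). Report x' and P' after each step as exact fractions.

step 0: x̄ = F·x = [-15, 8]
step 0: P̄ = F·P·Fᵀ + Q = [29 -12; -12 9]
step 0: y = z − H·x̄ = [37]
step 0: S = H·P̄·Hᵀ + R = [186]
step 0: K = P̄·Hᵀ·S⁻¹ = [65/186; -13/62]
step 0: x' = x̄ + K·y = [-385/186, 15/62]
step 0: P' = (I − K·H)·P̄ = [1169/186 101/62; 101/62 51/62]
step 1: x̄ = F·x = [-215/31, 815/186]
step 1: P̄ = F·P·Fᵀ + Q = [1136/31 -791/31; -791/31 4175/186]
step 1: y = z − H·x̄ = [1369/62]
step 1: S = H·P̄·Hᵀ + R = [24537/62]
step 1: K = P̄·Hᵀ·S⁻¹ = [7018/24537; -1919/8179]
step 1: x' = x̄ + K·y = [-15214/24537, -19604/24537]
step 1: P' = (I − K·H)·P̄ = [104770/24537 8522/8179; 8522/8179 16198/24537]

step 0: x' = [-385/186, 15/62], P' = [1169/186 101/62; 101/62 51/62]
step 1: x' = [-15214/24537, -19604/24537], P' = [104770/24537 8522/8179; 8522/8179 16198/24537]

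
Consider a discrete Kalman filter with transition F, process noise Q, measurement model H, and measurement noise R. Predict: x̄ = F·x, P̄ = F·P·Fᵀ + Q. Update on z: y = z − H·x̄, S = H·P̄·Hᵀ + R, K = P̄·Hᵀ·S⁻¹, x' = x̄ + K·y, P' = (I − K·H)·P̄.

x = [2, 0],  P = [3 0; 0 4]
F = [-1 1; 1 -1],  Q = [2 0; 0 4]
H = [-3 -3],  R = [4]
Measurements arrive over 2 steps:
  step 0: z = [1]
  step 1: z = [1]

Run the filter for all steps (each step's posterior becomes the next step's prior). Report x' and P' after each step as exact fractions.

step 0: x̄ = F·x = [-2, 2]
step 0: P̄ = F·P·Fᵀ + Q = [9 -7; -7 11]
step 0: y = z − H·x̄ = [1]
step 0: S = H·P̄·Hᵀ + R = [58]
step 0: K = P̄·Hᵀ·S⁻¹ = [-3/29; -6/29]
step 0: x' = x̄ + K·y = [-61/29, 52/29]
step 0: P' = (I − K·H)·P̄ = [243/29 -239/29; -239/29 247/29]
step 1: x̄ = F·x = [113/29, -113/29]
step 1: P̄ = F·P·Fᵀ + Q = [1026/29 -968/29; -968/29 1084/29]
step 1: y = z − H·x̄ = [1]
step 1: S = H·P̄·Hᵀ + R = [58]
step 1: K = P̄·Hᵀ·S⁻¹ = [-3/29; -6/29]
step 1: x' = x̄ + K·y = [110/29, -119/29]
step 1: P' = (I − K·H)·P̄ = [1008/29 -1004/29; -1004/29 1012/29]

step 0: x' = [-61/29, 52/29], P' = [243/29 -239/29; -239/29 247/29]
step 1: x' = [110/29, -119/29], P' = [1008/29 -1004/29; -1004/29 1012/29]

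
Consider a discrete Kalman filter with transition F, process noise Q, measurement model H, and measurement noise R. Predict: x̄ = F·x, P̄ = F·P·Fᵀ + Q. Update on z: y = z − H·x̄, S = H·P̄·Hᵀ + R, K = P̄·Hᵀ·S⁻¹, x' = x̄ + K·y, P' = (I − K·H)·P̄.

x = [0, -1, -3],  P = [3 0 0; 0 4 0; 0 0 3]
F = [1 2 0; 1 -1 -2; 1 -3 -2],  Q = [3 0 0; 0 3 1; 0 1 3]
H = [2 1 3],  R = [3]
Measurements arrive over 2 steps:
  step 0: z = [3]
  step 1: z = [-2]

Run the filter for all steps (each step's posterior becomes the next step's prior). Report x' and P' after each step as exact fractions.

step 0: x' = [-38/55, 97/55, 51/55], P' = [1146/55 -19/55 -2281/165; -19/55 186/55 -116/165; -2281/165 -116/165 4826/495]
step 1: x' = [6071364/1401509, -316591/1401509, -4886357/1401509], P' = [28556481/1401509 2217315/1401509 -19672707/1401509; 2217315/1401509 4311693/1401509 -2631375/1401509; -19672707/1401509 -2631375/1401509 14294881/1401509]

step 0: x̄ = F·x = [-2, 7, 9]
step 0: P̄ = F·P·Fᵀ + Q = [22 -5 -21; -5 22 28; -21 28 54]
step 0: y = z − H·x̄ = [-27]
step 0: S = H·P̄·Hᵀ + R = [495]
step 0: K = P̄·Hᵀ·S⁻¹ = [-8/165; 32/165; 148/495]
step 0: x' = x̄ + K·y = [-38/55, 97/55, 51/55]
step 0: P' = (I − K·H)·P̄ = [1146/55 -19/55 -2281/165; -19/55 186/55 -116/165; -2281/165 -116/165 4826/495]
step 1: x̄ = F·x = [156/55, -237/55, -431/55]
step 1: P̄ = F·P·Fᵀ + Q = [1979/55 7291/165 5173/165; 7291/165 59099/495 60407/495; 5173/165 60407/495 70391/495]
step 1: y = z − H·x̄ = [1108/55]
step 1: S = H·P̄·Hᵀ + R = [1401509/495]
step 1: K = P̄·Hᵀ·S⁻¹ = [104052/1401509; 284066/1401509; 302618/1401509]
step 1: x' = x̄ + K·y = [6071364/1401509, -316591/1401509, -4886357/1401509]
step 1: P' = (I − K·H)·P̄ = [28556481/1401509 2217315/1401509 -19672707/1401509; 2217315/1401509 4311693/1401509 -2631375/1401509; -19672707/1401509 -2631375/1401509 14294881/1401509]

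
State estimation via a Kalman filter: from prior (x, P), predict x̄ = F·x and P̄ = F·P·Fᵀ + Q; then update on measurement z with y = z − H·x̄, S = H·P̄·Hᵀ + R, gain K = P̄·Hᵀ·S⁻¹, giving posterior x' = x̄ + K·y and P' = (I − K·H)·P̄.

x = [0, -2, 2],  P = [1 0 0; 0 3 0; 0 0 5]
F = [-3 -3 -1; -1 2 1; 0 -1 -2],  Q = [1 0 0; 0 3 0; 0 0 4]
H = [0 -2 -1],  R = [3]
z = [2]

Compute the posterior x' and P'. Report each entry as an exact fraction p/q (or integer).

x̄ = F·x = [4, -2, -2]
P̄ = F·P·Fᵀ + Q = [42 -20 19; -20 21 -16; 19 -16 27]
y = z − H·x̄ = [-4]
S = H·P̄·Hᵀ + R = [50]
K = P̄·Hᵀ·S⁻¹ = [21/50; -13/25; 1/10]
x' = x̄ + K·y = [58/25, 2/25, -12/5]
P' = (I − K·H)·P̄ = [1659/50 -227/25 169/10; -227/25 187/25 -67/5; 169/10 -67/5 53/2]

x' = [58/25, 2/25, -12/5]
P' = [1659/50 -227/25 169/10; -227/25 187/25 -67/5; 169/10 -67/5 53/2]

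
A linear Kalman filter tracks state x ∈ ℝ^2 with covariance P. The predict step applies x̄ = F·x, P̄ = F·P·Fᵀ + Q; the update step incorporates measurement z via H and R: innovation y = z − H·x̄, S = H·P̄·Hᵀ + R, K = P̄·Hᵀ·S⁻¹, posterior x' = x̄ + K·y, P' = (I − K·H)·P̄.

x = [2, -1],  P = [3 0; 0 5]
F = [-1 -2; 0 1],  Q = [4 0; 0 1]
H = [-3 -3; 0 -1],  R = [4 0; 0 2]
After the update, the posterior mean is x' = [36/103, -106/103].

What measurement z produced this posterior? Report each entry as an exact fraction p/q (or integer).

x̄ = F·x = [0, -1]
P̄ = F·P·Fᵀ + Q = [27 -10; -10 6]
S = H·P̄·Hᵀ + R = [121 -12; -12 8]
K = P̄·Hᵀ·S⁻¹ = [-36/103 299/412; 3/103 -291/412]
x' − x̄ = [36/103, -3/103] = K·y
y = (KᵀK)⁻¹·Kᵀ·(x' − x̄) = [-1, 0]
z = y + H·x̄ = [-1, 0] + [3, 1] = [2, 1]

z = [2, 1]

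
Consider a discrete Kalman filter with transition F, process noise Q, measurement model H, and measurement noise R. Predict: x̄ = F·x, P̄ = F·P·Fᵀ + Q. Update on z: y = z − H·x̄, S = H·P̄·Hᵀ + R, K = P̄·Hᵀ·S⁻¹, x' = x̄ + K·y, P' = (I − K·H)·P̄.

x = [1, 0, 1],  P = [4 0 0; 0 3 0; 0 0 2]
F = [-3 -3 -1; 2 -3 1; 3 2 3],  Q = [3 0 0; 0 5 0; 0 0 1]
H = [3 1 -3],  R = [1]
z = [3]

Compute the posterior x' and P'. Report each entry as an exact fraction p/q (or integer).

x' = [81/76, 245/76, 87/76]
P' = [1363/456 -853/456 351/152; -853/456 113711/2280 11211/760; 351/152 11211/760 5533/760]

x̄ = F·x = [-4, 3, 6]
P̄ = F·P·Fᵀ + Q = [68 1 -60; 1 50 12; -60 12 67]
y = z − H·x̄ = [30]
S = H·P̄·Hᵀ + R = [2280]
K = P̄·Hᵀ·S⁻¹ = [77/456; 17/2280; -123/760]
x' = x̄ + K·y = [81/76, 245/76, 87/76]
P' = (I − K·H)·P̄ = [1363/456 -853/456 351/152; -853/456 113711/2280 11211/760; 351/152 11211/760 5533/760]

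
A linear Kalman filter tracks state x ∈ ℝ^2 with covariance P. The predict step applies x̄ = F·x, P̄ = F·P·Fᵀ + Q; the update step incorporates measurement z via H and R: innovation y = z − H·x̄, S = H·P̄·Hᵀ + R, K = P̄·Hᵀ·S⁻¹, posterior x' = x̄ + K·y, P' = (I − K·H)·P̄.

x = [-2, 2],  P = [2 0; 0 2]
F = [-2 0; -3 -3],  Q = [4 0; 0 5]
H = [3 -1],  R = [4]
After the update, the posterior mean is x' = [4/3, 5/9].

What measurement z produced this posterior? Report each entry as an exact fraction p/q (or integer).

z = [3]

x̄ = F·x = [4, 0]
P̄ = F·P·Fᵀ + Q = [12 12; 12 41]
S = H·P̄·Hᵀ + R = [81]
K = P̄·Hᵀ·S⁻¹ = [8/27; -5/81]
x' − x̄ = [-8/3, 5/9] = K·y
y = (KᵀK)⁻¹·Kᵀ·(x' − x̄) = [-9]
z = y + H·x̄ = [-9] + [12] = [3]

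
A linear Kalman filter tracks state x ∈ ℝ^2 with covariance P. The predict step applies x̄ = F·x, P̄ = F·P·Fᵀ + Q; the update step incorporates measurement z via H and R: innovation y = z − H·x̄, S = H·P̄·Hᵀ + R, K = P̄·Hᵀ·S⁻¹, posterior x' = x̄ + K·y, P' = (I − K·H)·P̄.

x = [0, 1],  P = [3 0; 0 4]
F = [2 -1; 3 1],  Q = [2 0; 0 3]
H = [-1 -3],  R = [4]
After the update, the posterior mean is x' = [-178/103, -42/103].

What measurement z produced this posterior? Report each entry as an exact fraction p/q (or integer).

x̄ = F·x = [-1, 1]
P̄ = F·P·Fᵀ + Q = [18 14; 14 34]
S = H·P̄·Hᵀ + R = [412]
K = P̄·Hᵀ·S⁻¹ = [-15/103; -29/103]
x' − x̄ = [-75/103, -145/103] = K·y
y = (KᵀK)⁻¹·Kᵀ·(x' − x̄) = [5]
z = y + H·x̄ = [5] + [-2] = [3]

z = [3]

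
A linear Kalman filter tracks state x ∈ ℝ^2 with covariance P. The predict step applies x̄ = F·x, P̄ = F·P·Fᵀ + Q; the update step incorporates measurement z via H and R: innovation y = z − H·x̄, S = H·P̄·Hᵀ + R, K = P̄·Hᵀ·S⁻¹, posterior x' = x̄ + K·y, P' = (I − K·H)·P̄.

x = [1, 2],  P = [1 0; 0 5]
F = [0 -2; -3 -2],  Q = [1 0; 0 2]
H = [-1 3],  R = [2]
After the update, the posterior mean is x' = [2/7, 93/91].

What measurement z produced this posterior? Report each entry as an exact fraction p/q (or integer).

z = [3]

x̄ = F·x = [-4, -7]
P̄ = F·P·Fᵀ + Q = [21 20; 20 31]
S = H·P̄·Hᵀ + R = [182]
K = P̄·Hᵀ·S⁻¹ = [3/14; 73/182]
x' − x̄ = [30/7, 730/91] = K·y
y = (KᵀK)⁻¹·Kᵀ·(x' − x̄) = [20]
z = y + H·x̄ = [20] + [-17] = [3]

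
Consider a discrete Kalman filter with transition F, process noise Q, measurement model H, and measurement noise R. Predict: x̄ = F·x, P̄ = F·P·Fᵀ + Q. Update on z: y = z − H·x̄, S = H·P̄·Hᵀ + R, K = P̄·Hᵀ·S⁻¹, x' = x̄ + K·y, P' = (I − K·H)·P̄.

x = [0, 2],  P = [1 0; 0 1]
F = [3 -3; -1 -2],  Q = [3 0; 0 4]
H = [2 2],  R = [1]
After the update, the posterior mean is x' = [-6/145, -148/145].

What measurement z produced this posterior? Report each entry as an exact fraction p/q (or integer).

x̄ = F·x = [-6, -4]
P̄ = F·P·Fᵀ + Q = [21 3; 3 9]
S = H·P̄·Hᵀ + R = [145]
K = P̄·Hᵀ·S⁻¹ = [48/145; 24/145]
x' − x̄ = [864/145, 432/145] = K·y
y = (KᵀK)⁻¹·Kᵀ·(x' − x̄) = [18]
z = y + H·x̄ = [18] + [-20] = [-2]

z = [-2]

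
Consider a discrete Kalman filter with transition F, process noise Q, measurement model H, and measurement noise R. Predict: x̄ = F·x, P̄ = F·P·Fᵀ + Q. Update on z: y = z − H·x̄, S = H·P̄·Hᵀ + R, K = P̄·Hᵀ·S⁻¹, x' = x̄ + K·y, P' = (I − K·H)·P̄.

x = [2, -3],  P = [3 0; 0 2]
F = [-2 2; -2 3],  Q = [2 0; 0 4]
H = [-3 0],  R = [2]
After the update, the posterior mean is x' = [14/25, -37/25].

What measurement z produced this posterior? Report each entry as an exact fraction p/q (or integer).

x̄ = F·x = [-10, -13]
P̄ = F·P·Fᵀ + Q = [22 24; 24 34]
S = H·P̄·Hᵀ + R = [200]
K = P̄·Hᵀ·S⁻¹ = [-33/100; -9/25]
x' − x̄ = [264/25, 288/25] = K·y
y = (KᵀK)⁻¹·Kᵀ·(x' − x̄) = [-32]
z = y + H·x̄ = [-32] + [30] = [-2]

z = [-2]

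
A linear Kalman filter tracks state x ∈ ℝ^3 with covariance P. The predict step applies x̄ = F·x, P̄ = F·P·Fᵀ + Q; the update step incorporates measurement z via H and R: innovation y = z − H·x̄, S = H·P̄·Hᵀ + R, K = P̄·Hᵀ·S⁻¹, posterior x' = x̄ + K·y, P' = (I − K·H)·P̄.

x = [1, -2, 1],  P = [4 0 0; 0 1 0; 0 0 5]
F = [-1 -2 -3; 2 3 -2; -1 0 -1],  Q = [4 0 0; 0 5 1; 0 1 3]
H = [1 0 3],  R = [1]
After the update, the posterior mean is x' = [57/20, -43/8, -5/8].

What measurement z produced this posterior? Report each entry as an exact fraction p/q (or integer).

z = [1]

x̄ = F·x = [0, -6, -2]
P̄ = F·P·Fᵀ + Q = [57 16 19; 16 50 3; 19 3 12]
S = H·P̄·Hᵀ + R = [280]
K = P̄·Hᵀ·S⁻¹ = [57/140; 5/56; 11/56]
x' − x̄ = [57/20, 5/8, 11/8] = K·y
y = (KᵀK)⁻¹·Kᵀ·(x' − x̄) = [7]
z = y + H·x̄ = [7] + [-6] = [1]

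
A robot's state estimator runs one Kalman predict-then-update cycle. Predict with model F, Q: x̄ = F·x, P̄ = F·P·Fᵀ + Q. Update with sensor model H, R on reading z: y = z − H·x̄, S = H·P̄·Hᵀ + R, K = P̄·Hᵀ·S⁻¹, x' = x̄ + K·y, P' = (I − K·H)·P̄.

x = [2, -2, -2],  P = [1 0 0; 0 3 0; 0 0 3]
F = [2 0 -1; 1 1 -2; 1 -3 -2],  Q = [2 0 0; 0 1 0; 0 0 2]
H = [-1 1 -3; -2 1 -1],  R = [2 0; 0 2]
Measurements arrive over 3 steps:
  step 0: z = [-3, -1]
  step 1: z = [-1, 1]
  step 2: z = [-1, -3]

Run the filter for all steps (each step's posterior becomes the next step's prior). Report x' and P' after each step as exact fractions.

step 0: x̄ = F·x = [6, 4, 12]
step 0: P̄ = F·P·Fᵀ + Q = [9 8 8; 8 17 4; 8 4 42]
step 0: y = z − H·x̄ = [35, 19]
step 0: S = H·P̄·Hᵀ + R = [414 177; 177 89]
step 0: K = P̄·Hᵀ·S⁻¹ = [961/5517 -1009/1839; 88/1839 -79/613; -2012/5517 218/1839]
step 0: x' = x̄ + K·y = [9224/5517, 5933/1839, 8210/5517]
step 0: P' = (I − K·H)·P̄ = [19192/5517 12646/1839 5608/5517; 12646/1839 10272/613 5998/1839; 5608/5517 5998/1839 5470/5517]
step 1: x̄ = F·x = [10238/5517, 10603/5517, -60593/5517]
step 1: P̄ = F·P·Fᵀ + Q = [70840/5517 79166/5517 -152362/5517; 79166/5517 120505/5517 -262604/5517; -152362/5517 -262604/5517 850006/5517]
step 1: y = z − H·x̄ = [-187661/5517, -45203/5517]
step 1: S = H·P̄·Hᵀ + R = [8355553/5517 2558587/5517; 2558587/5517 864001/5517]
step 1: K = P̄·Hᵀ·S⁻¹ = [7804627/30489338 -19941425/30489338; 6401839/30489338 -11025867/30489338; -20973417/60978676 5090843/60978676]
step 1: x' = x̄ + K·y = [-22753492/15244669, -34411346/15244669, 493480/15244669]
step 1: P' = (I − K·H)·P̄ = [28928294/15244669 38506284/15244669 591121/15244669; 38506284/15244669 76525990/15244669 10539289/15244669; 591121/15244669 10539289/15244669 13623251/30489338]
step 2: x̄ = F·x = [-46000464/15244669, -58151798/15244669, 79493586/15244669]
step 2: P̄ = F·P·Fᵀ + Q = [301299311/30489338 134997513/15244669 -130895603/15244669; 134997513/15244669 180436383/15244669 -210623070/15244669; -130895603/15244669 -210623070/15244669 668467324/15244669]
step 2: y = z − H·x̄ = [235387423/15244669, -8141/1385879]
step 2: S = H·P̄·Hᵀ + R = [13172302137/30489338 182578926/1385879; 182578926/1385879 6939383/125989]
step 2: K = P̄·Hᵀ·S⁻¹ = [50862582611/196346673771 -43311970379/65448891257; 14237553148/65448891257 -24617803323/65448891257; -67045978522/196346673771 5338780936/65448891257]
step 2: x' = x̄ + K·y = [193642121084/196346673771, -29677601361/65448891257, -11473728232/196346673771]
step 2: P' = (I − K·H)·P̄ = [380596369976/196346673771 170273536306/65448891257 9499691240/196346673771; 170273536306/65448891257 337592877648/65448891257 46281411682/65448891257; 9499691240/196346673771 46281411682/65448891257 87812166950/196346673771]

step 0: x' = [9224/5517, 5933/1839, 8210/5517], P' = [19192/5517 12646/1839 5608/5517; 12646/1839 10272/613 5998/1839; 5608/5517 5998/1839 5470/5517]
step 1: x' = [-22753492/15244669, -34411346/15244669, 493480/15244669], P' = [28928294/15244669 38506284/15244669 591121/15244669; 38506284/15244669 76525990/15244669 10539289/15244669; 591121/15244669 10539289/15244669 13623251/30489338]
step 2: x' = [193642121084/196346673771, -29677601361/65448891257, -11473728232/196346673771], P' = [380596369976/196346673771 170273536306/65448891257 9499691240/196346673771; 170273536306/65448891257 337592877648/65448891257 46281411682/65448891257; 9499691240/196346673771 46281411682/65448891257 87812166950/196346673771]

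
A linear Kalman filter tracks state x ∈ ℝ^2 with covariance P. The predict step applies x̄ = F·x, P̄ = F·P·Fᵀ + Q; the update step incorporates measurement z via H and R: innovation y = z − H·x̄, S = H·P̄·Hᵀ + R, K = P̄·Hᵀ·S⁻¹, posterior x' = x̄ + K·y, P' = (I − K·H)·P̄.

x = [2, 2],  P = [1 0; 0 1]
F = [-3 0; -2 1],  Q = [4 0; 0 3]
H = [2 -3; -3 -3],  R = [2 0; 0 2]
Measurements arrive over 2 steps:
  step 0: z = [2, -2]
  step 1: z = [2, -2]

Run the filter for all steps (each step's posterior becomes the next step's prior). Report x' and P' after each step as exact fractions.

step 0: x' = [5560/8001, -242/2667], P' = [1250/8001 -64/2667; -64/2667 100/889]
step 1: x' = [170300/233523, -34142/233523], P' = [324928/2101707 -50758/2101707; -50758/2101707 234544/2101707]

step 0: x̄ = F·x = [-6, -2]
step 0: P̄ = F·P·Fᵀ + Q = [13 6; 6 8]
step 0: y = z − H·x̄ = [8, -26]
step 0: S = H·P̄·Hᵀ + R = [54 12; 12 299]
step 0: K = P̄·Hᵀ·S⁻¹ = [1538/8001 -529/2667; -514/2667 -118/889]
step 0: x' = x̄ + K·y = [5560/8001, -242/2667]
step 0: P' = (I − K·H)·P̄ = [1250/8001 -64/2667; -64/2667 100/889]
step 1: x̄ = F·x = [-5560/2667, -11846/8001]
step 1: P̄ = F·P·Fᵀ + Q = [4806/889 2692/2667; 2692/2667 30671/8001]
step 1: y = z − H·x̄ = [1536/889, -33860/2667]
step 1: S = H·P̄·Hᵀ + R = [40905/889 4527/889; 4527/889 91855/889]
step 1: K = P̄·Hᵀ·S⁻¹ = [401065/2101707 -45695/233523; -402574/2101707 -30631/233523]
step 1: x' = x̄ + K·y = [170300/233523, -34142/233523]
step 1: P' = (I − K·H)·P̄ = [324928/2101707 -50758/2101707; -50758/2101707 234544/2101707]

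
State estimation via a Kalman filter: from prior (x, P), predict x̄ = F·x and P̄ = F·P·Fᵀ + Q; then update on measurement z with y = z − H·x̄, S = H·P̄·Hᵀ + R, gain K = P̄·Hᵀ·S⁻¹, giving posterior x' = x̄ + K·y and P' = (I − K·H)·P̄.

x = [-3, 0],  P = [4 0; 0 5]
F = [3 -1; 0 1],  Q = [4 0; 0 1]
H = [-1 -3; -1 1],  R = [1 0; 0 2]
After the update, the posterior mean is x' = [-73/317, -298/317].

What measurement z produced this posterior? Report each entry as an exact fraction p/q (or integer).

x̄ = F·x = [-9, 0]
P̄ = F·P·Fᵀ + Q = [45 -5; -5 6]
S = H·P̄·Hᵀ + R = [70 17; 17 63]
K = P̄·Hᵀ·S⁻¹ = [-80/317 -230/317; -1006/4121 991/4121]
x' − x̄ = [2780/317, -298/317] = K·y
y = (KᵀK)⁻¹·Kᵀ·(x' − x̄) = [-6, -10]
z = y + H·x̄ = [-6, -10] + [9, 9] = [3, -1]

z = [3, -1]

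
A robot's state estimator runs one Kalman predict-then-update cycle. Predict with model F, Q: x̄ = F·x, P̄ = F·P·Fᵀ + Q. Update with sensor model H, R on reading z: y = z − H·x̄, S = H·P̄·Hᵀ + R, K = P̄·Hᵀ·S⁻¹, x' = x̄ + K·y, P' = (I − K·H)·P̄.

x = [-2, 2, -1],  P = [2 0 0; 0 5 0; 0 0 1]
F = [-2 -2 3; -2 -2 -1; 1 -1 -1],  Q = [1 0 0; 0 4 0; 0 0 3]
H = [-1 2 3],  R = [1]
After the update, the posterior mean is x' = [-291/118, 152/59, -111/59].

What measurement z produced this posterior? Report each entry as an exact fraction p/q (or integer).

x̄ = F·x = [-3, 1, -3]
P̄ = F·P·Fᵀ + Q = [38 25 3; 25 33 7; 3 7 11]
S = H·P̄·Hᵀ + R = [236]
K = P̄·Hᵀ·S⁻¹ = [21/236; 31/118; 11/59]
x' − x̄ = [63/118, 93/59, 66/59] = K·y
y = (KᵀK)⁻¹·Kᵀ·(x' − x̄) = [6]
z = y + H·x̄ = [6] + [-4] = [2]

z = [2]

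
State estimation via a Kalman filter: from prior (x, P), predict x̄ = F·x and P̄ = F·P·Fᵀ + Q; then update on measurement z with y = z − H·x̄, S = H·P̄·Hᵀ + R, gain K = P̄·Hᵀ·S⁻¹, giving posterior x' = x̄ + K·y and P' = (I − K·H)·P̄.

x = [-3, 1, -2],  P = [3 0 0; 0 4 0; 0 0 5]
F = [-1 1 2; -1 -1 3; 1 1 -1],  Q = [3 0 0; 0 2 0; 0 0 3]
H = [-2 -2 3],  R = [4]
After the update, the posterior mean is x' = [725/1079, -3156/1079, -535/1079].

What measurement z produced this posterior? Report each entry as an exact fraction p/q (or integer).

z = [3]

x̄ = F·x = [0, -4, 0]
P̄ = F·P·Fᵀ + Q = [30 29 -9; 29 54 -22; -9 -22 15]
S = H·P̄·Hᵀ + R = [1079]
K = P̄·Hᵀ·S⁻¹ = [-145/1079; -232/1079; 107/1079]
x' − x̄ = [725/1079, 1160/1079, -535/1079] = K·y
y = (KᵀK)⁻¹·Kᵀ·(x' − x̄) = [-5]
z = y + H·x̄ = [-5] + [8] = [3]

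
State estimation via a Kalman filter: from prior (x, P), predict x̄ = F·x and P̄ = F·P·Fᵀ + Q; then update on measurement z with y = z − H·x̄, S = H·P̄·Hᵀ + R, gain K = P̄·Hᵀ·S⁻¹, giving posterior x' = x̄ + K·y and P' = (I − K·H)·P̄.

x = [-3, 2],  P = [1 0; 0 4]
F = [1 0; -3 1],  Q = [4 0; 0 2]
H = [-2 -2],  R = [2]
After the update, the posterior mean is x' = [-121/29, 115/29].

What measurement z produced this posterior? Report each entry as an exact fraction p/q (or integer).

z = [1]

x̄ = F·x = [-3, 11]
P̄ = F·P·Fᵀ + Q = [5 -3; -3 15]
S = H·P̄·Hᵀ + R = [58]
K = P̄·Hᵀ·S⁻¹ = [-2/29; -12/29]
x' − x̄ = [-34/29, -204/29] = K·y
y = (KᵀK)⁻¹·Kᵀ·(x' − x̄) = [17]
z = y + H·x̄ = [17] + [-16] = [1]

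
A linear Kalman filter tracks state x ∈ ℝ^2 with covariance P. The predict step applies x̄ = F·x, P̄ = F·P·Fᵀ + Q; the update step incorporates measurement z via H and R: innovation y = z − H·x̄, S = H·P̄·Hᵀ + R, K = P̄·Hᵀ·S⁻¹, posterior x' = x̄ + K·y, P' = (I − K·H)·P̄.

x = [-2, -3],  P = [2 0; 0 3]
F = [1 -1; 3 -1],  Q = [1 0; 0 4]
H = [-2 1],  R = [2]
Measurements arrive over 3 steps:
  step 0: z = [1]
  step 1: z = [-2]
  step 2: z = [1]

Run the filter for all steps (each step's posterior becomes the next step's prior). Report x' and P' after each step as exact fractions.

step 0: x' = [-1/5, -1/5], P' = [27/5 52/5; 52/5 326/15]
step 1: x' = [40/79, -810/869], P' = [121/79 192/79; 192/79 4802/869]
step 2: x' = [951/907, 2691/907], P' = [29665/19047 16304/6349; 16304/6349 37202/6349]

step 0: x̄ = F·x = [1, -3]
step 0: P̄ = F·P·Fᵀ + Q = [6 9; 9 25]
step 0: y = z − H·x̄ = [6]
step 0: S = H·P̄·Hᵀ + R = [15]
step 0: K = P̄·Hᵀ·S⁻¹ = [-1/5; 7/15]
step 0: x' = x̄ + K·y = [-1/5, -1/5]
step 0: P' = (I − K·H)·P̄ = [27/5 52/5; 52/5 326/15]
step 1: x̄ = F·x = [0, -2/5]
step 1: P̄ = F·P·Fᵀ + Q = [22/3 -11/3; -11/3 179/15]
step 1: y = z − H·x̄ = [-8/5]
step 1: S = H·P̄·Hᵀ + R = [869/15]
step 1: K = P̄·Hᵀ·S⁻¹ = [-25/79; 289/869]
step 1: x' = x̄ + K·y = [40/79, -810/869]
step 1: P' = (I − K·H)·P̄ = [121/79 192/79; 192/79 4802/869]
step 2: x̄ = F·x = [1250/869, 2130/869]
step 2: P̄ = F·P·Fᵀ + Q = [2778/869 347/869; 347/869 7585/869]
step 2: y = z − H·x̄ = [1239/869]
step 2: S = H·P̄·Hᵀ + R = [19047/869]
step 2: K = P̄·Hᵀ·S⁻¹ = [-5209/19047; 2297/6349]
step 2: x' = x̄ + K·y = [951/907, 2691/907]
step 2: P' = (I − K·H)·P̄ = [29665/19047 16304/6349; 16304/6349 37202/6349]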